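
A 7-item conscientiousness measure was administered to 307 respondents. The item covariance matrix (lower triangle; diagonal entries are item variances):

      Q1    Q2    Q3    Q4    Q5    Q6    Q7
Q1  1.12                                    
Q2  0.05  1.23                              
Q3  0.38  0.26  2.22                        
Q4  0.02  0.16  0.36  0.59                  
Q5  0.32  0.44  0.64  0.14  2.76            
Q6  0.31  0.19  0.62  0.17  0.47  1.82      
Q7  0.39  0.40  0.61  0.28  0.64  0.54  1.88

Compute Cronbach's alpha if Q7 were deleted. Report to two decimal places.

Remaining items: Q1, Q2, Q3, Q4, Q5, Q6 (k = 6).
Σσ²ᵢ = 1.12 + 1.23 + 2.22 + 0.59 + 2.76 + 1.82 = 9.74
σ²_T = 9.74 + 2 × 4.53 = 18.80
α (item deleted) = (6/5)·(1 − 9.74/18.80) = 0.58

Cronbach's alpha = 0.58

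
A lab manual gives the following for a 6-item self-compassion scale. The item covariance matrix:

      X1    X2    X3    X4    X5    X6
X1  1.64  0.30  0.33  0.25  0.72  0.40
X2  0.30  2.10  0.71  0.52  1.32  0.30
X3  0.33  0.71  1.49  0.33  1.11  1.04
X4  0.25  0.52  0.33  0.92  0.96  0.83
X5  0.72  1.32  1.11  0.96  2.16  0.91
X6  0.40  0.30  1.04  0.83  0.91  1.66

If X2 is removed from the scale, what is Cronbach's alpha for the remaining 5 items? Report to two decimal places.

Remaining items: X1, X3, X4, X5, X6 (k = 5).
Σσ²ᵢ = 1.64 + 1.49 + 0.92 + 2.16 + 1.66 = 7.87
Var(T) = 7.87 + 2 × 6.88 = 21.63
α (item deleted) = (5/4)·(1 − 7.87/21.63) = 0.80

α = 0.80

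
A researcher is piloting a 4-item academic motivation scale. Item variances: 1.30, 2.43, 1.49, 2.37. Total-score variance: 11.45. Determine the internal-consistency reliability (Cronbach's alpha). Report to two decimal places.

Σσᵢ² = 1.30 + 2.43 + 1.49 + 2.37 = 7.59
α = (k/(k−1))·(1 − Σσᵢ²/σ²_T) = (4/3)·(1 − 7.59/11.45) = 0.45

Cronbach's alpha = 0.45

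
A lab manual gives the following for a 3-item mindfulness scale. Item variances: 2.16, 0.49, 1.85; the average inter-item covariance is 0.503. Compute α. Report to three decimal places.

Σσ²ᵢ = 2.16 + 0.49 + 1.85 = 4.50
Sum of the 3 distinct covariances = 3 × 0.503 = 1.509
total variance = Σσ²ᵢ + 2·Σcov = 4.50 + 2 × 1.509 = 7.518
α = (3/2)·(1 − 4.50/7.518) = 0.602

α = 0.602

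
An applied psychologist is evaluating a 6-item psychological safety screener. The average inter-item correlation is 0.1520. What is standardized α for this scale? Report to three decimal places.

Standardized α = k·r̄ / (1 + (k−1)·r̄) = 6 × 0.1520 / (1 + 5 × 0.1520)
  = 0.9120 / 1.7600 = 0.518

α = 0.518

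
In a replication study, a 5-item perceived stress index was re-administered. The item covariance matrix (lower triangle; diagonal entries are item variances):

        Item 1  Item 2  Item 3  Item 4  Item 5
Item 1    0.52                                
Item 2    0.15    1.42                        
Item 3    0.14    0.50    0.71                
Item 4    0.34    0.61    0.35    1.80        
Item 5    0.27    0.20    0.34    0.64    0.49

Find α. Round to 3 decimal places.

Σσᵢ² = 0.52 + 1.42 + 0.71 + 1.80 + 0.49 = 4.94
Sum of the distinct covariances = 3.54
σ²_total = 4.94 + 2 × 3.54 = 12.02
α = (k/(k−1))·(1 − Σσᵢ²/σ²_total) = (5/4)·(1 − 4.94/12.02) = 0.736

α = 0.736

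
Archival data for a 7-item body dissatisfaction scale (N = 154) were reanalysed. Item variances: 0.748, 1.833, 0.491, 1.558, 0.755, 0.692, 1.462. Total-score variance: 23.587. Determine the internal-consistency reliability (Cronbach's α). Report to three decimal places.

Σσᵢ² = 0.748 + 1.833 + 0.491 + 1.558 + 0.755 + 0.692 + 1.462 = 7.539
α = (k/(k−1))·(1 − Σσᵢ²/total variance) = (7/6)·(1 − 7.539/23.587) = 0.794

α = 0.794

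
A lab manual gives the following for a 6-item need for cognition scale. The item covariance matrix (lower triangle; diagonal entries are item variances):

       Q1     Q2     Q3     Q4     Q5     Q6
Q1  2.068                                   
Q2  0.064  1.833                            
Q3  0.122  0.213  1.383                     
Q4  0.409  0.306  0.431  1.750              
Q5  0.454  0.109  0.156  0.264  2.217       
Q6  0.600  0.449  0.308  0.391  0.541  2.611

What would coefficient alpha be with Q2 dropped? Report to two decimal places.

α = 0.53

Remaining items: Q1, Q3, Q4, Q5, Q6 (k = 5).
Σσᵢ² = 2.068 + 1.383 + 1.750 + 2.217 + 2.611 = 10.029
σ²_total = 10.029 + 2 × 3.676 = 17.381
α (item deleted) = (5/4)·(1 − 10.029/17.381) = 0.53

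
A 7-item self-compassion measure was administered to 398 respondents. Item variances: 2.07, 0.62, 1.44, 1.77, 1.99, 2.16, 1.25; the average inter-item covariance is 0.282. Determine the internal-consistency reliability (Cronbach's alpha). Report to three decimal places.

Σσ²ᵢ = 2.07 + 0.62 + 1.44 + 1.77 + 1.99 + 2.16 + 1.25 = 11.30
Sum of the 21 distinct covariances = 21 × 0.282 = 5.922
Var(T) = Σσ²ᵢ + 2·Σcov = 11.30 + 2 × 5.922 = 23.144
α = (7/6)·(1 − 11.30/23.144) = 0.597

α = 0.597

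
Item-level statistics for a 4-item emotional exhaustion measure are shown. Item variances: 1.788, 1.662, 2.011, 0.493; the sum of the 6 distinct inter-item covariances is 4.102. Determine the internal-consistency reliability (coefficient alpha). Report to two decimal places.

α = 0.77

sum of item variances = 1.788 + 1.662 + 2.011 + 0.493 = 5.954
Sum of distinct covariances = 4.102
σ²_total = sum of item variances + 2·Σcov = 5.954 + 2 × 4.102 = 14.158
α = (4/3)·(1 − 5.954/14.158) = 0.77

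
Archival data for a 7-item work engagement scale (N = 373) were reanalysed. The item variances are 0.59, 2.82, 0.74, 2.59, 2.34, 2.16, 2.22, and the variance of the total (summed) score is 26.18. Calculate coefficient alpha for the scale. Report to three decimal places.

coefficient alpha = 0.567

Σσ²ᵢ = 0.59 + 2.82 + 0.74 + 2.59 + 2.34 + 2.16 + 2.22 = 13.46
α = (k/(k−1))·(1 − Σσ²ᵢ/σ²_total) = (7/6)·(1 − 13.46/26.18) = 0.567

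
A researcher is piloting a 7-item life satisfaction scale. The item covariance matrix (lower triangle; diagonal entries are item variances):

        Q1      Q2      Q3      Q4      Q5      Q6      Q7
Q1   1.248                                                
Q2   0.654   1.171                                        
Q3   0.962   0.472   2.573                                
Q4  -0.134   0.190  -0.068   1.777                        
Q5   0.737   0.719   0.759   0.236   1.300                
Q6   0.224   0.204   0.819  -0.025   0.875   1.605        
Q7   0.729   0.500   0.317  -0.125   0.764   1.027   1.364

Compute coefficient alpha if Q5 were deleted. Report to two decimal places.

α = 0.65

Remaining items: Q1, Q2, Q3, Q4, Q6, Q7 (k = 6).
Σσᵢ² = 1.248 + 1.171 + 2.573 + 1.777 + 1.605 + 1.364 = 9.738
σ²_total = 9.738 + 2 × 5.746 = 21.230
α (item deleted) = (6/5)·(1 − 9.738/21.230) = 0.65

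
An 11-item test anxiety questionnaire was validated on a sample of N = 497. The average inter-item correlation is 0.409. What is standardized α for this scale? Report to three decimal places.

Standardized α = k·r̄ / (1 + (k−1)·r̄) = 11 × 0.409 / (1 + 10 × 0.409)
  = 4.4990 / 5.0900 = 0.884

α = 0.884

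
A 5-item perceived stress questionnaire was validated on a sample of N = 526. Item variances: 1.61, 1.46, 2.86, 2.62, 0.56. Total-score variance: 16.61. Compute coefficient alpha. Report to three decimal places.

sum of item variances = 1.61 + 1.46 + 2.86 + 2.62 + 0.56 = 9.11
α = (k/(k−1))·(1 − sum of item variances/Var(T)) = (5/4)·(1 − 9.11/16.61) = 0.564

α = 0.564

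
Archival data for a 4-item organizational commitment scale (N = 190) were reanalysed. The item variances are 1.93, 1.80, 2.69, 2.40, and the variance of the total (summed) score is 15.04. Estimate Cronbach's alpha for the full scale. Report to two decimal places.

ΣVar(i) = 1.93 + 1.80 + 2.69 + 2.40 = 8.82
α = (k/(k−1))·(1 − ΣVar(i)/total variance) = (4/3)·(1 − 8.82/15.04) = 0.55

Cronbach's alpha = 0.55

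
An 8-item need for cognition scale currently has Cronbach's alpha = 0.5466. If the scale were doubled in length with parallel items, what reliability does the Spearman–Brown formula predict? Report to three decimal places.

Length factor m = 2
α' = m·α / (1 + (m−1)·α)
   = 2 × 0.5466 / (1 + (2 − 1) × 0.5466)
   = 1.0932 / 1.5466 = 0.707

predicted reliability = 0.707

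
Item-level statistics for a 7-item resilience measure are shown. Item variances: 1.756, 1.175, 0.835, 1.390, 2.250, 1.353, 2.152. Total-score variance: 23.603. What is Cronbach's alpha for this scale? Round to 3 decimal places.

sum of item variances = 1.756 + 1.175 + 0.835 + 1.390 + 2.250 + 1.353 + 2.152 = 10.911
α = (k/(k−1))·(1 − sum of item variances/σ²_T) = (7/6)·(1 − 10.911/23.603) = 0.627

Cronbach's alpha = 0.627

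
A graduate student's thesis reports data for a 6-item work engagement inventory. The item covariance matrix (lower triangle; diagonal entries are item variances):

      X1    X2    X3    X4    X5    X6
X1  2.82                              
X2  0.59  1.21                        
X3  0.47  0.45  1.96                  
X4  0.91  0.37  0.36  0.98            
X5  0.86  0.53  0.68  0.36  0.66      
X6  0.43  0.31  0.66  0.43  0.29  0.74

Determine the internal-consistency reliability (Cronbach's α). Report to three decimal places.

α = 0.777

sum of item variances = 2.82 + 1.21 + 1.96 + 0.98 + 0.66 + 0.74 = 8.37
Sum of the distinct covariances = 7.70
σ²_T = 8.37 + 2 × 7.70 = 23.77
α = (k/(k−1))·(1 − sum of item variances/σ²_T) = (6/5)·(1 − 8.37/23.77) = 0.777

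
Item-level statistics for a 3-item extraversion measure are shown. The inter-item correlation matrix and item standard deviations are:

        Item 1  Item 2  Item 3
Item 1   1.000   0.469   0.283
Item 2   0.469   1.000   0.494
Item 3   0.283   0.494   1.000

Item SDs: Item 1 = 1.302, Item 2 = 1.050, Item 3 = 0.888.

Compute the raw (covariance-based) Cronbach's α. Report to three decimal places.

Cronbach's α = 0.665

Σσ²ᵢ = 1.302² + 1.050² + 0.888² = 3.5862
Covariances σ_ij = r_ij · s_i · s_j:
  σ(Item 1,Item 2) = 0.469 × 1.302 × 1.050 = 0.6412
  σ(Item 1,Item 3) = 0.283 × 1.302 × 0.888 = 0.3272
  σ(Item 2,Item 3) = 0.494 × 1.050 × 0.888 = 0.4606
σ²_T = Σσ²ᵢ + 2·Σσ_ij = 3.5862 + 2 × 1.4290 = 6.4442
α = (3/2)·(1 − 3.5862/6.4442) = 0.665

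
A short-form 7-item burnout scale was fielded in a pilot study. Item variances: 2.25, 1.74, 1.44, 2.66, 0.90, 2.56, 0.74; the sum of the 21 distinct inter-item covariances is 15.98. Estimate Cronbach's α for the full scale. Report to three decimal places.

Cronbach's α = 0.843

sum of item variances = 2.25 + 1.74 + 1.44 + 2.66 + 0.90 + 2.56 + 0.74 = 12.29
Sum of distinct covariances = 15.98
σ²_total = sum of item variances + 2·Σcov = 12.29 + 2 × 15.98 = 44.25
α = (7/6)·(1 − 12.29/44.25) = 0.843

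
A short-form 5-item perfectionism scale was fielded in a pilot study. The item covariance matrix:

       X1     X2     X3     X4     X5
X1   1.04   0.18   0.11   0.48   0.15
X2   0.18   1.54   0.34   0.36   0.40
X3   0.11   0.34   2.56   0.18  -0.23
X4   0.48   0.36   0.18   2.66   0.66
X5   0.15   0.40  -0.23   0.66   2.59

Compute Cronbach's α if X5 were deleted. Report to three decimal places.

Remaining items: X1, X2, X3, X4 (k = 4).
ΣVar(i) = 1.04 + 1.54 + 2.56 + 2.66 = 7.80
Var(T) = 7.80 + 2 × 1.65 = 11.10
α (item deleted) = (4/3)·(1 − 7.80/11.10) = 0.396

Cronbach's α = 0.396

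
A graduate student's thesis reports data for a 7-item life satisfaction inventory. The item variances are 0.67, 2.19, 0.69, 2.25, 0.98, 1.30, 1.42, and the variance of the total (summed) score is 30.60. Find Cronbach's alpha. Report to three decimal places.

Σσᵢ² = 0.67 + 2.19 + 0.69 + 2.25 + 0.98 + 1.30 + 1.42 = 9.50
α = (k/(k−1))·(1 − Σσᵢ²/σ²_T) = (7/6)·(1 − 9.50/30.60) = 0.804

Cronbach's alpha = 0.804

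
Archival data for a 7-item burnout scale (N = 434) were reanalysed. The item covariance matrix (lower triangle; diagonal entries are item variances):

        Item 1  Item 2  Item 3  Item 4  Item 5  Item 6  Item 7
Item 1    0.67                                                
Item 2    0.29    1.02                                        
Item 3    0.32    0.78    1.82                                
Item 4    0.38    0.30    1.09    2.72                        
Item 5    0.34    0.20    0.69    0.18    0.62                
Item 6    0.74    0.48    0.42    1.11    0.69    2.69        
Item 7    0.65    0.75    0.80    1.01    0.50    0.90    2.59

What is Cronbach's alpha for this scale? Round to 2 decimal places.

Cronbach's alpha = 0.79

Σσ²ᵢ = 0.67 + 1.02 + 1.82 + 2.72 + 0.62 + 2.69 + 2.59 = 12.13
Sum of off-diagonal covariances = 12.62
σ²_total = 12.13 + 2 × 12.62 = 37.37
α = (k/(k−1))·(1 − Σσ²ᵢ/σ²_total) = (7/6)·(1 − 12.13/37.37) = 0.79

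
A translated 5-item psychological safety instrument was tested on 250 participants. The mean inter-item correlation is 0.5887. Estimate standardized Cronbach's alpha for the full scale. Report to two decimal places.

standardized Cronbach's alpha = 0.88

Standardized α = k·r̄ / (1 + (k−1)·r̄) = 5 × 0.5887 / (1 + 4 × 0.5887)
  = 2.9435 / 3.3548 = 0.88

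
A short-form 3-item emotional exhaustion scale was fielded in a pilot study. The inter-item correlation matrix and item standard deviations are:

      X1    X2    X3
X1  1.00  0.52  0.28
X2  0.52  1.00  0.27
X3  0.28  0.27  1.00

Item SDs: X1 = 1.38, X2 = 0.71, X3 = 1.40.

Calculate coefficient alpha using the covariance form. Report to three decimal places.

coefficient alpha = 0.565

Σσ²ᵢ = 1.38² + 0.71² + 1.40² = 4.3685
Covariances σ_ij = r_ij · s_i · s_j:
  σ(X1,X2) = 0.52 × 1.38 × 0.71 = 0.5095
  σ(X1,X3) = 0.28 × 1.38 × 1.40 = 0.5410
  σ(X2,X3) = 0.27 × 0.71 × 1.40 = 0.2684
σ²_T = Σσ²ᵢ + 2·Σσ_ij = 4.3685 + 2 × 1.3189 = 7.0063
α = (3/2)·(1 − 4.3685/7.0063) = 0.565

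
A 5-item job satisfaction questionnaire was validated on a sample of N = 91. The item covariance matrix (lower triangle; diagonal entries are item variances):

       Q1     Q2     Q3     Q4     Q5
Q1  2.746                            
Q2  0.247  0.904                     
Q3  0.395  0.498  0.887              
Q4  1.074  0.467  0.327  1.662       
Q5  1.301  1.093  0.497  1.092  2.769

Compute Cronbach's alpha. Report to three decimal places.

α = 0.762

sum of item variances = 2.746 + 0.904 + 0.887 + 1.662 + 2.769 = 8.968
Sum of the distinct covariances = 6.991
total variance = 8.968 + 2 × 6.991 = 22.950
α = (k/(k−1))·(1 − sum of item variances/total variance) = (5/4)·(1 − 8.968/22.950) = 0.762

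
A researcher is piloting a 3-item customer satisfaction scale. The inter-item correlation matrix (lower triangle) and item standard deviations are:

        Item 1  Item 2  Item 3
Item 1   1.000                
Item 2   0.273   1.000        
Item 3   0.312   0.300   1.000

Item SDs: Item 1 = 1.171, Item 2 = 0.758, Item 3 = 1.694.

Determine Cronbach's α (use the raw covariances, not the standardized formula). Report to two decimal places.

Cronbach's α = 0.51

Σσ²ᵢ = 1.171² + 0.758² + 1.694² = 4.8154
Covariances σ_ij = r_ij · s_i · s_j:
  σ(Item 1,Item 2) = 0.273 × 1.171 × 0.758 = 0.2423
  σ(Item 1,Item 3) = 0.312 × 1.171 × 1.694 = 0.6189
  σ(Item 2,Item 3) = 0.300 × 0.758 × 1.694 = 0.3852
σ²_T = Σσ²ᵢ + 2·Σσ_ij = 4.8154 + 2 × 1.2464 = 7.3082
α = (3/2)·(1 − 4.8154/7.3082) = 0.51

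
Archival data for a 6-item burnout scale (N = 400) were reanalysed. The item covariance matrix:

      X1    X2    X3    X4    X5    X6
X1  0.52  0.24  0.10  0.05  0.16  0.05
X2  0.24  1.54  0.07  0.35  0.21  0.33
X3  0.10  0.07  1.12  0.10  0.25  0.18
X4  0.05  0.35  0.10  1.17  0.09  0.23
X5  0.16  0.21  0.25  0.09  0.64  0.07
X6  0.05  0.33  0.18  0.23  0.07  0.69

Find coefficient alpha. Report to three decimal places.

coefficient alpha = 0.559

ΣVar(i) = 0.52 + 1.54 + 1.12 + 1.17 + 0.64 + 0.69 = 5.68
Sum of the distinct covariances = 2.48
Var(T) = 5.68 + 2 × 2.48 = 10.64
α = (k/(k−1))·(1 − ΣVar(i)/Var(T)) = (6/5)·(1 − 5.68/10.64) = 0.559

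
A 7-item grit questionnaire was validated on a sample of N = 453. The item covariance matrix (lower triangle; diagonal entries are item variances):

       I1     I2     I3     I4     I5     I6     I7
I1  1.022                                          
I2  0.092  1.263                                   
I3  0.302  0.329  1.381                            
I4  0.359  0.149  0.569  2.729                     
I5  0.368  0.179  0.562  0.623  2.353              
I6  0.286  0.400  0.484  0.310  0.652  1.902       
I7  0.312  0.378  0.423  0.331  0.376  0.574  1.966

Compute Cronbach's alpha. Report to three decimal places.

Cronbach's alpha = 0.654

sum of item variances = 1.022 + 1.263 + 1.381 + 2.729 + 2.353 + 1.902 + 1.966 = 12.616
Sum of off-diagonal covariances = 8.058
σ²_T = 12.616 + 2 × 8.058 = 28.732
α = (k/(k−1))·(1 − sum of item variances/σ²_T) = (7/6)·(1 − 12.616/28.732) = 0.654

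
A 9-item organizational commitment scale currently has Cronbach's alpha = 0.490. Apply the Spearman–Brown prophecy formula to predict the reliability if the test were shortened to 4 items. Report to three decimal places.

Length factor m = 4/9 = 0.4444
α' = m·α / (1 − (1−m)·α)
   = 4/9 × 0.490 / (1 − (1 − 4/9) × 0.490)
   = 0.2178 / 0.7278 = 0.299

predicted reliability = 0.299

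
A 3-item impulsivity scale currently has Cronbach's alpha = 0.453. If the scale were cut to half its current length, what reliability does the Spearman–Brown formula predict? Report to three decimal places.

Length factor m = 1/2
α' = m·α / (1 − (1−m)·α)
   = 1/2 × 0.453 / (1 − (1 − 1/2) × 0.453)
   = 0.2265 / 0.7735 = 0.293

predicted reliability = 0.293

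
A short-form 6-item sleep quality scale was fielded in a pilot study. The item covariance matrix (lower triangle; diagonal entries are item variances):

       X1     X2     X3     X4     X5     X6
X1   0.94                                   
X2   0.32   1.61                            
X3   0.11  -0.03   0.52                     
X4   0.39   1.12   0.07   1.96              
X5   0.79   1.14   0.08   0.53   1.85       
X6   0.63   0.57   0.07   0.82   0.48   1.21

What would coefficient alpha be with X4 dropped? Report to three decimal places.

Remaining items: X1, X2, X3, X5, X6 (k = 5).
Σσ²ᵢ = 0.94 + 1.61 + 0.52 + 1.85 + 1.21 = 6.13
Var(T) = 6.13 + 2 × 4.16 = 14.45
α (item deleted) = (5/4)·(1 − 6.13/14.45) = 0.720

coefficient alpha = 0.720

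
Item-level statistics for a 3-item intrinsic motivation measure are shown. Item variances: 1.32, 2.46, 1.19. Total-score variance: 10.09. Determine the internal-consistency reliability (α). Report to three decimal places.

Σσ²ᵢ = 1.32 + 2.46 + 1.19 = 4.97
α = (k/(k−1))·(1 − Σσ²ᵢ/Var(T)) = (3/2)·(1 − 4.97/10.09) = 0.761

α = 0.761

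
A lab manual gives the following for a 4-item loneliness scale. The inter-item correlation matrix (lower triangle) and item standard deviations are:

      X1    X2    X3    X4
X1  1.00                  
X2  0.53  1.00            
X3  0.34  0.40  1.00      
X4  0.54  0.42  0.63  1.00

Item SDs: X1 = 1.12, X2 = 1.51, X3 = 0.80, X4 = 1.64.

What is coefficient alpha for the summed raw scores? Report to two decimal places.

α = 0.76

Σσ²ᵢ = 1.12² + 1.51² + 0.80² + 1.64² = 6.8641
Covariances σ_ij = r_ij · s_i · s_j:
  σ(X1,X2) = 0.53 × 1.12 × 1.51 = 0.8963
  σ(X1,X3) = 0.34 × 1.12 × 0.80 = 0.3046
  σ(X1,X4) = 0.54 × 1.12 × 1.64 = 0.9919
  σ(X2,X3) = 0.40 × 1.51 × 0.80 = 0.4832
  σ(X2,X4) = 0.42 × 1.51 × 1.64 = 1.0401
  σ(X3,X4) = 0.63 × 0.80 × 1.64 = 0.8266
σ²_T = Σσ²ᵢ + 2·Σσ_ij = 6.8641 + 2 × 4.5427 = 15.9495
α = (4/3)·(1 − 6.8641/15.9495) = 0.76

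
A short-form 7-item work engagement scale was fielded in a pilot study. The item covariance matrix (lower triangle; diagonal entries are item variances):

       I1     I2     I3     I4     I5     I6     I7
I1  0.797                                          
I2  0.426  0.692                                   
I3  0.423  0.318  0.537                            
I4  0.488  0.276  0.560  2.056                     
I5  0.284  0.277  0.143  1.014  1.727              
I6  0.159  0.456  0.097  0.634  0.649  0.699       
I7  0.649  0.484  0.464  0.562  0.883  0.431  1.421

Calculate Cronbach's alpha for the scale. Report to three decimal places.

ΣVar(i) = 0.797 + 0.692 + 0.537 + 2.056 + 1.727 + 0.699 + 1.421 = 7.929
Sum of the distinct covariances = 9.677
total variance = 7.929 + 2 × 9.677 = 27.283
α = (k/(k−1))·(1 − ΣVar(i)/total variance) = (7/6)·(1 − 7.929/27.283) = 0.828

α = 0.828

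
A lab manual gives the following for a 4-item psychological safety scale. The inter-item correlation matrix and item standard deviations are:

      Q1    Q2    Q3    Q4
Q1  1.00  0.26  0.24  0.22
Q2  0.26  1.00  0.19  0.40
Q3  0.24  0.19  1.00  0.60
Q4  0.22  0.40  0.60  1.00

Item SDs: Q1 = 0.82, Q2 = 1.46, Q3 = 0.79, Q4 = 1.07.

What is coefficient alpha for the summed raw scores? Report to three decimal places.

Σσ²ᵢ = 0.82² + 1.46² + 0.79² + 1.07² = 4.5730
Covariances σ_ij = r_ij · s_i · s_j:
  σ(Q1,Q2) = 0.26 × 0.82 × 1.46 = 0.3113
  σ(Q1,Q3) = 0.24 × 0.82 × 0.79 = 0.1555
  σ(Q1,Q4) = 0.22 × 0.82 × 1.07 = 0.1930
  σ(Q2,Q3) = 0.19 × 1.46 × 0.79 = 0.2191
  σ(Q2,Q4) = 0.40 × 1.46 × 1.07 = 0.6249
  σ(Q3,Q4) = 0.60 × 0.79 × 1.07 = 0.5072
σ²_T = Σσ²ᵢ + 2·Σσ_ij = 4.5730 + 2 × 2.0110 = 8.5950
α = (4/3)·(1 − 4.5730/8.5950) = 0.624

coefficient alpha = 0.624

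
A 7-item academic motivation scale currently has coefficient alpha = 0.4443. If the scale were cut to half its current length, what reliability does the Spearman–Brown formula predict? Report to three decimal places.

predicted reliability = 0.286

Length factor m = 1/2
α' = m·α / (1 − (1−m)·α)
   = 1/2 × 0.4443 / (1 − (1 − 1/2) × 0.4443)
   = 0.2221 / 0.7779 = 0.286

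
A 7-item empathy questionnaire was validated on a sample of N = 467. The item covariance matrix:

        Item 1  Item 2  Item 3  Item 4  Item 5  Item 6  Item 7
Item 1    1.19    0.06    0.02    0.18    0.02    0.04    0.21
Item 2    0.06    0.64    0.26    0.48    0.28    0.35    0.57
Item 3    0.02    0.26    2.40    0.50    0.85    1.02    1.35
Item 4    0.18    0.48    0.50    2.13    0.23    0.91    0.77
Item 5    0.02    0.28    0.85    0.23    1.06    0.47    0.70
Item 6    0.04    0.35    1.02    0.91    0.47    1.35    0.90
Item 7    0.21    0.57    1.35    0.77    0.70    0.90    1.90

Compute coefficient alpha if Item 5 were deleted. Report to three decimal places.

coefficient alpha = 0.736

Remaining items: Item 1, Item 2, Item 3, Item 4, Item 6, Item 7 (k = 6).
ΣVar(i) = 1.19 + 0.64 + 2.40 + 2.13 + 1.35 + 1.90 = 9.61
total variance = 9.61 + 2 × 7.62 = 24.85
α (item deleted) = (6/5)·(1 − 9.61/24.85) = 0.736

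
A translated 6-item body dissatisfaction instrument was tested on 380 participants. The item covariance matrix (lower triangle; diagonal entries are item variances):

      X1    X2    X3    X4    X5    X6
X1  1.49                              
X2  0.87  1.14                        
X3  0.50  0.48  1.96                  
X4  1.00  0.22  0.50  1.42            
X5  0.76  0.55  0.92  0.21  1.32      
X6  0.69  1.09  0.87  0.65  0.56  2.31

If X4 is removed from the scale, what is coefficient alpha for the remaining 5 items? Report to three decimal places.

α = 0.799

Remaining items: X1, X2, X3, X5, X6 (k = 5).
ΣVar(i) = 1.49 + 1.14 + 1.96 + 1.32 + 2.31 = 8.22
σ²_T = 8.22 + 2 × 7.29 = 22.80
α (item deleted) = (5/4)·(1 − 8.22/22.80) = 0.799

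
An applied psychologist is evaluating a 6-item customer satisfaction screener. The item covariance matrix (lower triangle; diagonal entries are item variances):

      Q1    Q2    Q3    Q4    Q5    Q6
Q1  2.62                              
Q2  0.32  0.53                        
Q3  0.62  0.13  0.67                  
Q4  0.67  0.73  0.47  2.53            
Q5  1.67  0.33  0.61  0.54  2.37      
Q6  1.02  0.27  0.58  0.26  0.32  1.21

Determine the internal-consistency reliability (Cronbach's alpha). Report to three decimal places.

Σσᵢ² = 2.62 + 0.53 + 0.67 + 2.53 + 2.37 + 1.21 = 9.93
Sum of the distinct covariances = 8.54
σ²_T = 9.93 + 2 × 8.54 = 27.01
α = (k/(k−1))·(1 − Σσᵢ²/σ²_T) = (6/5)·(1 − 9.93/27.01) = 0.759

Cronbach's alpha = 0.759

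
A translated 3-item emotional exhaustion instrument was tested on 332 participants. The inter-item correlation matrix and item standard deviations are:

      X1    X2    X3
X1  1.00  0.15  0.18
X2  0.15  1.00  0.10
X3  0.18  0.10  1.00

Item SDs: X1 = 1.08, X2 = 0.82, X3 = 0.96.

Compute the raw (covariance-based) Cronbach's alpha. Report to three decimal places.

Σσ²ᵢ = 1.08² + 0.82² + 0.96² = 2.7604
Covariances σ_ij = r_ij · s_i · s_j:
  σ(X1,X2) = 0.15 × 1.08 × 0.82 = 0.1328
  σ(X1,X3) = 0.18 × 1.08 × 0.96 = 0.1866
  σ(X2,X3) = 0.10 × 0.82 × 0.96 = 0.0787
σ²_T = Σσ²ᵢ + 2·Σσ_ij = 2.7604 + 2 × 0.3981 = 3.5566
α = (3/2)·(1 − 2.7604/3.5566) = 0.336

Cronbach's alpha = 0.336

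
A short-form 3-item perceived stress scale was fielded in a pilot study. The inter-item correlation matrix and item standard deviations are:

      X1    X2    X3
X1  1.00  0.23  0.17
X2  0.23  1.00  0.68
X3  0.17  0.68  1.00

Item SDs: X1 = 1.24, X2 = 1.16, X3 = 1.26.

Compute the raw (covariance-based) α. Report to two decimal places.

Σσ²ᵢ = 1.24² + 1.16² + 1.26² = 4.4708
Covariances σ_ij = r_ij · s_i · s_j:
  σ(X1,X2) = 0.23 × 1.24 × 1.16 = 0.3308
  σ(X1,X3) = 0.17 × 1.24 × 1.26 = 0.2656
  σ(X2,X3) = 0.68 × 1.16 × 1.26 = 0.9939
σ²_T = Σσ²ᵢ + 2·Σσ_ij = 4.4708 + 2 × 1.5903 = 7.6514
α = (3/2)·(1 − 4.4708/7.6514) = 0.62

α = 0.62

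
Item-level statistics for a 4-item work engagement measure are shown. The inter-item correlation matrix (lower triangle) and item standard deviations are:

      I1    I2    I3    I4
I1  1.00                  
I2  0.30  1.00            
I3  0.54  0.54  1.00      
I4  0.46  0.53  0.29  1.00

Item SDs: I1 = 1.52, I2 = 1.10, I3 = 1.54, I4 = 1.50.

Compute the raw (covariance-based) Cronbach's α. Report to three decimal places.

Σσ²ᵢ = 1.52² + 1.10² + 1.54² + 1.50² = 8.1420
Covariances σ_ij = r_ij · s_i · s_j:
  σ(I1,I2) = 0.30 × 1.52 × 1.10 = 0.5016
  σ(I1,I3) = 0.54 × 1.52 × 1.54 = 1.2640
  σ(I1,I4) = 0.46 × 1.52 × 1.50 = 1.0488
  σ(I2,I3) = 0.54 × 1.10 × 1.54 = 0.9148
  σ(I2,I4) = 0.53 × 1.10 × 1.50 = 0.8745
  σ(I3,I4) = 0.29 × 1.54 × 1.50 = 0.6699
σ²_T = Σσ²ᵢ + 2·Σσ_ij = 8.1420 + 2 × 5.2736 = 18.6892
α = (4/3)·(1 − 8.1420/18.6892) = 0.752

α = 0.752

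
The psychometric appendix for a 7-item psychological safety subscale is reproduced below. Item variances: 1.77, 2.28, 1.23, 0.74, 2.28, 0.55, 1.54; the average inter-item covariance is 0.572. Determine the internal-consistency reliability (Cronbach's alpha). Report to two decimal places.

α = 0.81

Σσᵢ² = 1.77 + 2.28 + 1.23 + 0.74 + 2.28 + 0.55 + 1.54 = 10.39
Sum of the 21 distinct covariances = 21 × 0.572 = 12.012
σ²_T = Σσᵢ² + 2·Σcov = 10.39 + 2 × 12.012 = 34.414
α = (7/6)·(1 − 10.39/34.414) = 0.81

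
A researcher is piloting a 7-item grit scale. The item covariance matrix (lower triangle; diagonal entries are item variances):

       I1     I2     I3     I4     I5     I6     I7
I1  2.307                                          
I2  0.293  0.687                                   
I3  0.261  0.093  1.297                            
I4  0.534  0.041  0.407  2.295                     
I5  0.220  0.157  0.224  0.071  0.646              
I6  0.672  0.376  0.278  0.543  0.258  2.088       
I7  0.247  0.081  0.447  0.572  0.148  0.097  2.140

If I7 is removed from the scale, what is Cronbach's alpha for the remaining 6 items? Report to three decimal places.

Remaining items: I1, I2, I3, I4, I5, I6 (k = 6).
ΣVar(i) = 2.307 + 0.687 + 1.297 + 2.295 + 0.646 + 2.088 = 9.320
Var(T) = 9.320 + 2 × 4.428 = 18.176
α (item deleted) = (6/5)·(1 − 9.320/18.176) = 0.585

α = 0.585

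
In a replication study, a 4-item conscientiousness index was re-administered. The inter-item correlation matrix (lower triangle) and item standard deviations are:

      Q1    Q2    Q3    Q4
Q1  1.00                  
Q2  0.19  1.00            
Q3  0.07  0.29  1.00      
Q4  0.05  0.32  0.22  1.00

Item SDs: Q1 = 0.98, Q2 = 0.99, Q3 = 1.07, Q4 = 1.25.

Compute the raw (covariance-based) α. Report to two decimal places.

Σσ²ᵢ = 0.98² + 0.99² + 1.07² + 1.25² = 4.6479
Covariances σ_ij = r_ij · s_i · s_j:
  σ(Q1,Q2) = 0.19 × 0.98 × 0.99 = 0.1843
  σ(Q1,Q3) = 0.07 × 0.98 × 1.07 = 0.0734
  σ(Q1,Q4) = 0.05 × 0.98 × 1.25 = 0.0612
  σ(Q2,Q3) = 0.29 × 0.99 × 1.07 = 0.3072
  σ(Q2,Q4) = 0.32 × 0.99 × 1.25 = 0.3960
  σ(Q3,Q4) = 0.22 × 1.07 × 1.25 = 0.2943
σ²_T = Σσ²ᵢ + 2·Σσ_ij = 4.6479 + 2 × 1.3164 = 7.2807
α = (4/3)·(1 − 4.6479/7.2807) = 0.48

α = 0.48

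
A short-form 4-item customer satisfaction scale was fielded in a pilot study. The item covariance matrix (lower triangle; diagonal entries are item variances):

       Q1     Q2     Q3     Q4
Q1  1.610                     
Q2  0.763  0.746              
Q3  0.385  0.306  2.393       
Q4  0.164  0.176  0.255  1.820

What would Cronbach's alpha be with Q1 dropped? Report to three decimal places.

Remaining items: Q2, Q3, Q4 (k = 3).
Σσ²ᵢ = 0.746 + 2.393 + 1.820 = 4.959
total variance = 4.959 + 2 × 0.737 = 6.433
α (item deleted) = (3/2)·(1 − 4.959/6.433) = 0.344

Cronbach's alpha = 0.344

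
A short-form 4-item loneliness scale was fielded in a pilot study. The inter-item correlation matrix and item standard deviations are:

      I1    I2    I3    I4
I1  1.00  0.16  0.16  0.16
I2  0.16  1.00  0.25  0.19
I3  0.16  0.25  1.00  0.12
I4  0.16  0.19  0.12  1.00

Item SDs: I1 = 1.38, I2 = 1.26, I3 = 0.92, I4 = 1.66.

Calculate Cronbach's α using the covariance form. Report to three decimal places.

Σσ²ᵢ = 1.38² + 1.26² + 0.92² + 1.66² = 7.0940
Covariances σ_ij = r_ij · s_i · s_j:
  σ(I1,I2) = 0.16 × 1.38 × 1.26 = 0.2782
  σ(I1,I3) = 0.16 × 1.38 × 0.92 = 0.2031
  σ(I1,I4) = 0.16 × 1.38 × 1.66 = 0.3665
  σ(I2,I3) = 0.25 × 1.26 × 0.92 = 0.2898
  σ(I2,I4) = 0.19 × 1.26 × 1.66 = 0.3974
  σ(I3,I4) = 0.12 × 0.92 × 1.66 = 0.1833
σ²_T = Σσ²ᵢ + 2·Σσ_ij = 7.0940 + 2 × 1.7183 = 10.5306
α = (4/3)·(1 − 7.0940/10.5306) = 0.435

α = 0.435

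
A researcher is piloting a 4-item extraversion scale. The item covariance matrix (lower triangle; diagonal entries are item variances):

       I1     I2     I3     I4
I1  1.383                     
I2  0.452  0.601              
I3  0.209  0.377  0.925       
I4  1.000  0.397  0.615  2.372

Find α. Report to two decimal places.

Σσᵢ² = 1.383 + 0.601 + 0.925 + 2.372 = 5.281
Sum of the distinct covariances = 3.050
total variance = 5.281 + 2 × 3.050 = 11.381
α = (k/(k−1))·(1 − Σσᵢ²/total variance) = (4/3)·(1 − 5.281/11.381) = 0.71

α = 0.71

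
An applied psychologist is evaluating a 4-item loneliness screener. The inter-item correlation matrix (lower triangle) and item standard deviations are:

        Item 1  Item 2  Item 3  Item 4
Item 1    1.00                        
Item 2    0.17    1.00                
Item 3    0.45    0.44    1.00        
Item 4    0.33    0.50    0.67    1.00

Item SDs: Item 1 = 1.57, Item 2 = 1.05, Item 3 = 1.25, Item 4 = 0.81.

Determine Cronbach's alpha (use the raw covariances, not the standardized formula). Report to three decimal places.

Σσ²ᵢ = 1.57² + 1.05² + 1.25² + 0.81² = 5.7860
Covariances σ_ij = r_ij · s_i · s_j:
  σ(Item 1,Item 2) = 0.17 × 1.57 × 1.05 = 0.2802
  σ(Item 1,Item 3) = 0.45 × 1.57 × 1.25 = 0.8831
  σ(Item 1,Item 4) = 0.33 × 1.57 × 0.81 = 0.4197
  σ(Item 2,Item 3) = 0.44 × 1.05 × 1.25 = 0.5775
  σ(Item 2,Item 4) = 0.50 × 1.05 × 0.81 = 0.4253
  σ(Item 3,Item 4) = 0.67 × 1.25 × 0.81 = 0.6784
σ²_T = Σσ²ᵢ + 2·Σσ_ij = 5.7860 + 2 × 3.2642 = 12.3144
α = (4/3)·(1 − 5.7860/12.3144) = 0.707

Cronbach's alpha = 0.707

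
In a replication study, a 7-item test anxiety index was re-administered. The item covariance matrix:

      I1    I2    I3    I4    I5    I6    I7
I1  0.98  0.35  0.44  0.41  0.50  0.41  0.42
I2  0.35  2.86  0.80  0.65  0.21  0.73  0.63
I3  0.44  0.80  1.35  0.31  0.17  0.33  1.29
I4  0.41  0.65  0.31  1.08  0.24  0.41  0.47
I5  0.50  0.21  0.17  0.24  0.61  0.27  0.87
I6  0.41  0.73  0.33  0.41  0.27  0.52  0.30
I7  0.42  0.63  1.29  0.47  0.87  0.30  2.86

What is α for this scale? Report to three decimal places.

Σσᵢ² = 0.98 + 2.86 + 1.35 + 1.08 + 0.61 + 0.52 + 2.86 = 10.26
Σ_{i<j} σ_ij = 10.21
total variance = 10.26 + 2 × 10.21 = 30.68
α = (k/(k−1))·(1 − Σσᵢ²/total variance) = (7/6)·(1 − 10.26/30.68) = 0.777

α = 0.777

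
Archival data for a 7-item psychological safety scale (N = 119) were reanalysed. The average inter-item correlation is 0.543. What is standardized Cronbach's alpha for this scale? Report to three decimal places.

Standardized α = k·r̄ / (1 + (k−1)·r̄) = 7 × 0.543 / (1 + 6 × 0.543)
  = 3.8010 / 4.2580 = 0.893

α = 0.893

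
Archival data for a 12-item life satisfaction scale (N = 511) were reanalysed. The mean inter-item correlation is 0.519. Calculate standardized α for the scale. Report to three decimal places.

standardized α = 0.928

Standardized α = k·r̄ / (1 + (k−1)·r̄) = 12 × 0.519 / (1 + 11 × 0.519)
  = 6.2280 / 6.7090 = 0.928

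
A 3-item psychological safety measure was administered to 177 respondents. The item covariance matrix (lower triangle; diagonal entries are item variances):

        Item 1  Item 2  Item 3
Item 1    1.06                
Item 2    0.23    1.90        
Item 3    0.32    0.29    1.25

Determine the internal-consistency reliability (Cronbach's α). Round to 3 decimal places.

α = 0.428

Σσ²ᵢ = 1.06 + 1.90 + 1.25 = 4.21
Sum of off-diagonal covariances = 0.84
total variance = 4.21 + 2 × 0.84 = 5.89
α = (k/(k−1))·(1 − Σσ²ᵢ/total variance) = (3/2)·(1 − 4.21/5.89) = 0.428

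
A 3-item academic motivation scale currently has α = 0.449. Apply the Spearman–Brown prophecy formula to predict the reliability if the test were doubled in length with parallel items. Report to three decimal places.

predicted reliability = 0.620

Length factor m = 2
α' = m·α / (1 + (m−1)·α)
   = 2 × 0.449 / (1 + (2 − 1) × 0.449)
   = 0.8980 / 1.4490 = 0.620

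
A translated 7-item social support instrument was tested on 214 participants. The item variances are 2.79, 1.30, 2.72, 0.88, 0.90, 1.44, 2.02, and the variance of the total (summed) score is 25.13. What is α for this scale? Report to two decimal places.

α = 0.61

Σσ²ᵢ = 2.79 + 1.30 + 2.72 + 0.88 + 0.90 + 1.44 + 2.02 = 12.05
α = (k/(k−1))·(1 − Σσ²ᵢ/σ²_T) = (7/6)·(1 − 12.05/25.13) = 0.61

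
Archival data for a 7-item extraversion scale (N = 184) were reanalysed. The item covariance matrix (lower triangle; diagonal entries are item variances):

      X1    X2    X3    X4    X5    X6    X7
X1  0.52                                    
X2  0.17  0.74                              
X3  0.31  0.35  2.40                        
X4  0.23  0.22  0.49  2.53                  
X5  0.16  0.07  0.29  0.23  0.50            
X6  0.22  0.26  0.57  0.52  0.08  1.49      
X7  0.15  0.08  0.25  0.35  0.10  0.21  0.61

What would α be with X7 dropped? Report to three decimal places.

α = 0.606

Remaining items: X1, X2, X3, X4, X5, X6 (k = 6).
Σσᵢ² = 0.52 + 0.74 + 2.40 + 2.53 + 0.50 + 1.49 = 8.18
total variance = 8.18 + 2 × 4.17 = 16.52
α (item deleted) = (6/5)·(1 − 8.18/16.52) = 0.606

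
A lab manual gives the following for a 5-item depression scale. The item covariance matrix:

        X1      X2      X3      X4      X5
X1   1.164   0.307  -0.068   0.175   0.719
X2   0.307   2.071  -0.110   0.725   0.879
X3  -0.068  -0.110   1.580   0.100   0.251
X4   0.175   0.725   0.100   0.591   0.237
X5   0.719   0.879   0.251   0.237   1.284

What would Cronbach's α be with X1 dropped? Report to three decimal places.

Remaining items: X2, X3, X4, X5 (k = 4).
Σσ²ᵢ = 2.071 + 1.580 + 0.591 + 1.284 = 5.526
Var(T) = 5.526 + 2 × 2.082 = 9.690
α (item deleted) = (4/3)·(1 − 5.526/9.690) = 0.573

Cronbach's α = 0.573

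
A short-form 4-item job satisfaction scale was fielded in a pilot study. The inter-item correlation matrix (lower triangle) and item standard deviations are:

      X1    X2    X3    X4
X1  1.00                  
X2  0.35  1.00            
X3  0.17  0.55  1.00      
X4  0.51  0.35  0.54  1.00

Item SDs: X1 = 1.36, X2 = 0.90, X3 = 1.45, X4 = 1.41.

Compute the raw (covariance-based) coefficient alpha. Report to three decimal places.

Σσ²ᵢ = 1.36² + 0.90² + 1.45² + 1.41² = 6.7502
Covariances σ_ij = r_ij · s_i · s_j:
  σ(X1,X2) = 0.35 × 1.36 × 0.90 = 0.4284
  σ(X1,X3) = 0.17 × 1.36 × 1.45 = 0.3352
  σ(X1,X4) = 0.51 × 1.36 × 1.41 = 0.9780
  σ(X2,X3) = 0.55 × 0.90 × 1.45 = 0.7177
  σ(X2,X4) = 0.35 × 0.90 × 1.41 = 0.4441
  σ(X3,X4) = 0.54 × 1.45 × 1.41 = 1.1040
σ²_T = Σσ²ᵢ + 2·Σσ_ij = 6.7502 + 2 × 4.0074 = 14.7650
α = (4/3)·(1 − 6.7502/14.7650) = 0.724

coefficient alpha = 0.724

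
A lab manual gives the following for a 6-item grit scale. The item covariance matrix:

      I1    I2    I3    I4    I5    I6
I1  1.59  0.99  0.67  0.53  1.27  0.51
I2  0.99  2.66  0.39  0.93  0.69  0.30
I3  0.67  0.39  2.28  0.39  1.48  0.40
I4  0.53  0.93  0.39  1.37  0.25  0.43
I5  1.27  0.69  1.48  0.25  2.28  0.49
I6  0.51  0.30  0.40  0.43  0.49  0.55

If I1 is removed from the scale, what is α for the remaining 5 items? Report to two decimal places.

α = 0.70

Remaining items: I2, I3, I4, I5, I6 (k = 5).
Σσ²ᵢ = 2.66 + 2.28 + 1.37 + 2.28 + 0.55 = 9.14
Var(T) = 9.14 + 2 × 5.75 = 20.64
α (item deleted) = (5/4)·(1 − 9.14/20.64) = 0.70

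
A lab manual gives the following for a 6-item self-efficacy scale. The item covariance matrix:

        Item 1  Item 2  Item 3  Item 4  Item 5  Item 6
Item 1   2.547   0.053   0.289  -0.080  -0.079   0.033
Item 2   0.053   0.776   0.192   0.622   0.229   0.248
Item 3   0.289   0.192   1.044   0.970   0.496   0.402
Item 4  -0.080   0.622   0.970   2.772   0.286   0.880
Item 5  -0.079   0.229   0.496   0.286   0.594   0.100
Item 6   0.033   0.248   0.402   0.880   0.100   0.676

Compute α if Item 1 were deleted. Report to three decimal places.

α = 0.752

Remaining items: Item 2, Item 3, Item 4, Item 5, Item 6 (k = 5).
Σσᵢ² = 0.776 + 1.044 + 2.772 + 0.594 + 0.676 = 5.862
σ²_T = 5.862 + 2 × 4.425 = 14.712
α (item deleted) = (5/4)·(1 − 5.862/14.712) = 0.752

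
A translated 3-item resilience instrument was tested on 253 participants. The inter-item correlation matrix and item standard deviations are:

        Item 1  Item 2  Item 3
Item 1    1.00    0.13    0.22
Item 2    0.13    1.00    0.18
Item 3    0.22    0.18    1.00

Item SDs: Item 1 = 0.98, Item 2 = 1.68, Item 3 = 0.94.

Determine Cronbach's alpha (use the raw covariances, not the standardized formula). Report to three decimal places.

Σσ²ᵢ = 0.98² + 1.68² + 0.94² = 4.6664
Covariances σ_ij = r_ij · s_i · s_j:
  σ(Item 1,Item 2) = 0.13 × 0.98 × 1.68 = 0.2140
  σ(Item 1,Item 3) = 0.22 × 0.98 × 0.94 = 0.2027
  σ(Item 2,Item 3) = 0.18 × 1.68 × 0.94 = 0.2843
σ²_T = Σσ²ᵢ + 2·Σσ_ij = 4.6664 + 2 × 0.7010 = 6.0684
α = (3/2)·(1 − 4.6664/6.0684) = 0.347

Cronbach's alpha = 0.347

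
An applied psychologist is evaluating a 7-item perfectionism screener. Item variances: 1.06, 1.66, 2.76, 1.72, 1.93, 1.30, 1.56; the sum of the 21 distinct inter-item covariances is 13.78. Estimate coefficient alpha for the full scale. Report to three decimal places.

Σσ²ᵢ = 1.06 + 1.66 + 2.76 + 1.72 + 1.93 + 1.30 + 1.56 = 11.99
Sum of distinct covariances = 13.78
σ²_T = Σσ²ᵢ + 2·Σcov = 11.99 + 2 × 13.78 = 39.55
α = (7/6)·(1 − 11.99/39.55) = 0.813

coefficient alpha = 0.813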